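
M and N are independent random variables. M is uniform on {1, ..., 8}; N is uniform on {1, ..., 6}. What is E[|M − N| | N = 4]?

2

Outcomes with N = 4: (1,4), (2,4), (3,4), (4,4), (5,4), (6,4), (7,4), (8,4), each with probability 1/48.
E[|M − N| | N = 4] = (3 + 2 + 1 + 0 + 1 + 2 + 3 + 4) / 8 = 2.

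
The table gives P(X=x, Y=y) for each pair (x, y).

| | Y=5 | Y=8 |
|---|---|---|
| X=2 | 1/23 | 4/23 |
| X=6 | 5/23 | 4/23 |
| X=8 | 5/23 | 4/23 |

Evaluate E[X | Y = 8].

16/3

P(Y = 8) = 12/23.
Σ X·P over the event = 2·(4/23) + 6·(4/23) + 8·(4/23) = 64/23.
E[X | Y = 8] = (64/23) / (12/23) = 16/3.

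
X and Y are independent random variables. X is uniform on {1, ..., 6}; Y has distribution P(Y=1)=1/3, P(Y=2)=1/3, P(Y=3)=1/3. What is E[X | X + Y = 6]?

4

P(X + Y = 6) = 1/6.
Summing X·P(x,y) over outcomes with X + Y = 6 gives 2/3.
E[X | X + Y = 6] = (2/3) / (1/6) = 4.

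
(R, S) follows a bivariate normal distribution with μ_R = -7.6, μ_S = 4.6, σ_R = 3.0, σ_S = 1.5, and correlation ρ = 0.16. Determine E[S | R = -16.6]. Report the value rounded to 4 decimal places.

3.8800

For a bivariate normal, E[S | R=x] = μ_S + ρ·(σ_S/σ_R)·(x − μ_R).
E[S | R=-16.6] = 4.6 + (0.16)·(1.5/3.0)·(-16.6 − (-7.6)) = 4.6 + (0.08)·(-9) = 3.8800.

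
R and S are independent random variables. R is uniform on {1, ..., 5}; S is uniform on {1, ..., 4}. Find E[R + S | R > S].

Outcomes with R > S: (2,1), (3,1), (3,2), (4,1), (4,2), (4,3), (5,1), (5,2), (5,3), (5,4), each with probability 1/20.
E[R + S | R > S] = (3 + 4 + 5 + 5 + 6 + 7 + 6 + 7 + 8 + 9) / 10 = 6.

6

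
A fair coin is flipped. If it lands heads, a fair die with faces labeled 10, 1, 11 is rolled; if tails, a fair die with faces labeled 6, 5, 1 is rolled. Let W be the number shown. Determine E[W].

17/3

E[W | heads] = (10+1+11)/3 = 22/3.
E[W | tails] = (6+5+1)/3 = 4.
E[W] = (1/2)·(22/3) + (1/2)·(4) = 17/3.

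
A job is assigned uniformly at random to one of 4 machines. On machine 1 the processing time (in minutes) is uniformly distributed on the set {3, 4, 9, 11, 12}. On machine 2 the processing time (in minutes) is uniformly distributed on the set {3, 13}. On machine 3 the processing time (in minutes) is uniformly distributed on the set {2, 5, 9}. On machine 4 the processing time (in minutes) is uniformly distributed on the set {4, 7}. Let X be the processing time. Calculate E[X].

E[X | machine 1] = (3+4+9+11+12)/5 = 39/5.
E[X | machine 2] = (3+13)/2 = 8.
E[X | machine 3] = (2+5+9)/3 = 16/3.
E[X | machine 4] = (4+7)/2 = 11/2.
By the law of total expectation,
E[X] = (1/4)·(39/5) + (1/4)·(8) + (1/4)·(16/3) + (1/4)·(11/2) = 799/120.

799/120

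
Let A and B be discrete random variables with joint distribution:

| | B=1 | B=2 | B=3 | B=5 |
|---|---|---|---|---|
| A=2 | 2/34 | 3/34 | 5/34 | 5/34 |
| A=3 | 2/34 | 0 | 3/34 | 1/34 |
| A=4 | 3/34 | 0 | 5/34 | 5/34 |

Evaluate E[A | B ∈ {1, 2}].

14/5

P(B ∈ {1, 2}) = 5/17.
Σ A·P over the event = 2·(2/34) + 2·(3/34) + 3·(2/34) + 4·(3/34) = 14/17.
E[A | B ∈ {1, 2}] = (14/17) / (5/17) = 14/5.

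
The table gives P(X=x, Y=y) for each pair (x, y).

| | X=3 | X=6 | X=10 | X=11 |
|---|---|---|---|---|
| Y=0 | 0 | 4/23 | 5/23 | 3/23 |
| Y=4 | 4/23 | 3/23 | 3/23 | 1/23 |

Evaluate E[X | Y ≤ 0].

107/12

P(Y ≤ 0) = 12/23.
Σ X·P over the event = 6·(4/23) + 10·(5/23) + 11·(3/23) = 107/23.
E[X | Y ≤ 0] = (107/23) / (12/23) = 107/12.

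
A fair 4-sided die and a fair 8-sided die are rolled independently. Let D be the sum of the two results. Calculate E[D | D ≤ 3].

P(D ≤ 3) = 3/32.
Σ over the event: 2·1/32 + 3·1/16 = 1/4.
E[D | D ≤ 3] = (1/4) / (3/32) = 8/3.

8/3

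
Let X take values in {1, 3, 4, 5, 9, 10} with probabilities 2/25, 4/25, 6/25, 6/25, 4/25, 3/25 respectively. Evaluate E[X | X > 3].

P(X > 3) = 19/25.
Σ over the event: 4·6/25 + 5·6/25 + 9·4/25 + 10·3/25 = 24/5.
E[X | X > 3] = (24/5) / (19/25) = 120/19.

120/19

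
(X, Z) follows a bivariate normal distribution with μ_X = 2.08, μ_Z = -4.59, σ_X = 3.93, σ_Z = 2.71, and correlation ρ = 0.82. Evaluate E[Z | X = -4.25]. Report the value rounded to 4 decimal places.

-8.1693

For a bivariate normal, E[Z | X=x] = μ_Z + ρ·(σ_Z/σ_X)·(x − μ_X).
E[Z | X=-4.25] = -4.59 + (0.82)·(2.71/3.93)·(-4.25 − (2.08)) = -4.59 + (0.56545)·(-6.33) = -8.1693.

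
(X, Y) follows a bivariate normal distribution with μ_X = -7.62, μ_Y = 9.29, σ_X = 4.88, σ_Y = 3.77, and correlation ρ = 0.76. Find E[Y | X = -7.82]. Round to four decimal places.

9.1726

E[Y | X=x] = μ_Y + ρ(σ_Y/σ_X)(x − μ_X) for jointly normal variables.
E[Y | X=-7.82] = 9.29 + (0.76)·(3.77/4.88)·(-7.82 − (-7.62)) = 9.29 + (0.58713)·(-0.2) = 9.1726.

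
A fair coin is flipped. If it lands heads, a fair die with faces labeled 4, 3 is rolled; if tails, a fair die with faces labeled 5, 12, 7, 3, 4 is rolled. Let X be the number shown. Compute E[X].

97/20

E[X | heads] = (4+3)/2 = 7/2.
E[X | tails] = (5+12+7+3+4)/5 = 31/5.
By the law of total expectation,
E[X] = (1/2)·(7/2) + (1/2)·(31/5) = 97/20.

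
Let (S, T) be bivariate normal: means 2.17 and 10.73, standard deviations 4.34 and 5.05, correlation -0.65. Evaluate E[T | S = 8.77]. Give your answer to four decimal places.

5.7382

For a bivariate normal, E[T | S=x] = μ_T + ρ·(σ_T/σ_S)·(x − μ_S).
E[T | S=8.77] = 10.73 + (-0.65)·(5.05/4.34)·(8.77 − (2.17)) = 10.73 + (-0.75634)·(6.6) = 5.7382.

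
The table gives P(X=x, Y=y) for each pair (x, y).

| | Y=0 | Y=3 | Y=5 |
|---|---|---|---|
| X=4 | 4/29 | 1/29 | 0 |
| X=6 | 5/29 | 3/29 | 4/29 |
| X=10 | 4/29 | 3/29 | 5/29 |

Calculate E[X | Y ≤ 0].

86/13

P(Y ≤ 0) = 13/29.
Σ X·P over the event = 4·(4/29) + 6·(5/29) + 10·(4/29) = 86/29.
E[X | Y ≤ 0] = (86/29) / (13/29) = 86/13.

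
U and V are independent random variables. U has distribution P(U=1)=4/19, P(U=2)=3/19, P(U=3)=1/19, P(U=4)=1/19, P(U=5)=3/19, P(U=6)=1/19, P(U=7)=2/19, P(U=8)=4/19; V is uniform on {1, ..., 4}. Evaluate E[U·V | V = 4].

P(V = 4) = 1/4.
Summing UV·P(x,y) over outcomes with V = 4 gives 84/19.
E[U·V | V = 4] = (84/19) / (1/4) = 336/19.

336/19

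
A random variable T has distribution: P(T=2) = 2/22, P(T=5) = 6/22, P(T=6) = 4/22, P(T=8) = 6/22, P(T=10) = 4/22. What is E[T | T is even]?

29/4

P(T is even) = 8/11.
Σ over the event: 2·1/11 + 6·2/11 + 8·3/11 + 10·2/11 = 58/11.
E[T | T is even] = (58/11) / (8/11) = 29/4.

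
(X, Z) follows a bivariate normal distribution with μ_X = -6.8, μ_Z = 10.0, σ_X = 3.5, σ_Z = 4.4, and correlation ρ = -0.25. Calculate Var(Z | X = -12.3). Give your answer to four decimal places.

For a bivariate normal, Var(Z | X=x) = σ_Z²(1 − ρ²).
Var(Z | X=-12.3) = (4.4)²·(1 − (-0.25)²) = 19.36·0.9375 = 18.1500.

18.1500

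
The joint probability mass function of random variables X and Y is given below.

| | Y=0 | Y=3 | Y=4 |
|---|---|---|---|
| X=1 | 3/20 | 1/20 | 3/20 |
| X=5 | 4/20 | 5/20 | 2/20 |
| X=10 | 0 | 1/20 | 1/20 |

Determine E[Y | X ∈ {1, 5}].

P(X ∈ {1, 5}) = 9/10.
Σ Y·P over the event = 0·(3/20) + 3·(1/20) + 4·(3/20) + 0·(4/20) + 3·(5/20) + 4·(2/20) = 19/10.
E[Y | X ∈ {1, 5}] = (19/10) / (9/10) = 19/9.

19/9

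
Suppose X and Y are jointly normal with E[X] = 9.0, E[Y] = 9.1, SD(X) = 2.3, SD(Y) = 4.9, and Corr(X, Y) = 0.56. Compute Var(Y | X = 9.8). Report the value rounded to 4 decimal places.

16.4805

For a bivariate normal, Var(Y | X=x) = σ_Y²(1 − ρ²).
Var(Y | X=9.8) = (4.9)²·(1 − (0.56)²) = 24.01·0.6864 = 16.4805.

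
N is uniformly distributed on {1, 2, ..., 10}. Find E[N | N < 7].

7/2

Given N < 7, N is equally likely to be any of {1, 2, 3, 4, 5, 6}.
E[N | N < 7] = (1 + 2 + 3 + 4 + 5 + 6) / 6 = 7/2.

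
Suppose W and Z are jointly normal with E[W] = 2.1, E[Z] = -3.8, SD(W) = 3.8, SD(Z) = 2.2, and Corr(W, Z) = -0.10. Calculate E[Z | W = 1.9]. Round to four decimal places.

For a bivariate normal, E[Z | W=x] = μ_Z + ρ·(σ_Z/σ_W)·(x − μ_W).
E[Z | W=1.9] = -3.8 + (-0.10)·(2.2/3.8)·(1.9 − (2.1)) = -3.8 + (-0.057895)·(-0.2) = -3.7884.

-3.7884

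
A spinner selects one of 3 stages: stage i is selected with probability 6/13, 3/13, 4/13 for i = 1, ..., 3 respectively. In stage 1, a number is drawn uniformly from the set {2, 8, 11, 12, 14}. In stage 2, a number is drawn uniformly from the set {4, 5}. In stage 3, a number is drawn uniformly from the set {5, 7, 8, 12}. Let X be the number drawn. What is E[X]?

E[X | stage 1] = (2+8+11+12+14)/5 = 47/5.
E[X | stage 2] = (4+5)/2 = 9/2.
E[X | stage 3] = (5+7+8+12)/4 = 8.
E[X] = (6/13)·(47/5) + (3/13)·(9/2) + (4/13)·(8) = 1019/130.

1019/130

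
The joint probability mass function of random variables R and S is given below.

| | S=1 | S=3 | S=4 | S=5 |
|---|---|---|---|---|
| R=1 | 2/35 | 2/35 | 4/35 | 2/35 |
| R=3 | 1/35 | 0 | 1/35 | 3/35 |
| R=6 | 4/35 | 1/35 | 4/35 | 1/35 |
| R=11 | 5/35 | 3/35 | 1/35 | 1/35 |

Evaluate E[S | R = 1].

17/5

P(R = 1) = 2/7.
Σ S·P over the event = 1·(2/35) + 3·(2/35) + 4·(4/35) + 5·(2/35) = 34/35.
E[S | R = 1] = (34/35) / (2/7) = 17/5.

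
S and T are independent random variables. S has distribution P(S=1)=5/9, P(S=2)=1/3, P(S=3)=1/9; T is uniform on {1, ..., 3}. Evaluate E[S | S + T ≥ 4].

P(S + T ≥ 4) = 14/27.
Summing S·P(x,y) over outcomes with S + T ≥ 4 gives 26/27.
E[S | S + T ≥ 4] = (26/27) / (14/27) = 13/7.

13/7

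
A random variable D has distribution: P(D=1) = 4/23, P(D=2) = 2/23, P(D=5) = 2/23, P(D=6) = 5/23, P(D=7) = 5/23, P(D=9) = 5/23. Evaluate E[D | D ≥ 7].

P(D ≥ 7) = 10/23.
Σ over the event: 7·5/23 + 9·5/23 = 80/23.
E[D | D ≥ 7] = (80/23) / (10/23) = 8.

8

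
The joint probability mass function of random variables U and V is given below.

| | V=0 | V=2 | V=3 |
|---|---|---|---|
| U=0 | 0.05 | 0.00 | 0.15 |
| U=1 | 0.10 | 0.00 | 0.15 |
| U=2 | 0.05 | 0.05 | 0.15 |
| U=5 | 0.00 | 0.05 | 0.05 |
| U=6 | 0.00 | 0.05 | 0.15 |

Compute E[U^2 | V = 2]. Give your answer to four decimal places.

21.6667

P(V = 2) = 0.15.
Summing U^2·P(U=x,V=y) over the conditioning event gives 3.25.
E[U^2 | V = 2] = (3.25) / (0.15) = 21.6667.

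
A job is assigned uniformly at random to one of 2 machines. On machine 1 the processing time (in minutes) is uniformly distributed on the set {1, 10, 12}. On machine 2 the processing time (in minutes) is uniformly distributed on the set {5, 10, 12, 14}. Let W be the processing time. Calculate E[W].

E[W | machine 1] = (1+10+12)/3 = 23/3.
E[W | machine 2] = (5+10+12+14)/4 = 41/4.
By the law of total expectation,
E[W] = (1/2)·(23/3) + (1/2)·(41/4) = 215/24.

215/24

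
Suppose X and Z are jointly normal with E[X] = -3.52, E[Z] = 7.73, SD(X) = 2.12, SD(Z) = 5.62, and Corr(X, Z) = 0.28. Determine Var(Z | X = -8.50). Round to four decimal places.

29.1082

Var(Z | X=x) = (1 − ρ²)·σ_Z².
Var(Z | X=-8.50) = (5.62)²·(1 − (0.28)²) = 31.5844·0.9216 = 29.1082.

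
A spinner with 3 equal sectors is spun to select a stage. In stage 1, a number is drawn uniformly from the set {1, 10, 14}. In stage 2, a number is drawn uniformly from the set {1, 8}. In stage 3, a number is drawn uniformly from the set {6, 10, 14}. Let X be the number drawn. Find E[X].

E[X | stage 1] = (1+10+14)/3 = 25/3.
E[X | stage 2] = (1+8)/2 = 9/2.
E[X | stage 3] = (6+10+14)/3 = 10.
E[X] = (1/3)·(25/3) + (1/3)·(9/2) + (1/3)·(10) = 137/18.

137/18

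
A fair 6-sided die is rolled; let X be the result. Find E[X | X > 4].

Given X > 4, X is equally likely to be any of {5, 6}.
E[X | X > 4] = (5 + 6) / 2 = 11/2.

11/2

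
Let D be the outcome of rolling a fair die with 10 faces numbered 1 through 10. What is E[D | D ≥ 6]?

8

Given D ≥ 6, D is equally likely to be any of {6, 7, 8, 9, 10}.
E[D | D ≥ 6] = (6 + 7 + 8 + 9 + 10) / 5 = 8.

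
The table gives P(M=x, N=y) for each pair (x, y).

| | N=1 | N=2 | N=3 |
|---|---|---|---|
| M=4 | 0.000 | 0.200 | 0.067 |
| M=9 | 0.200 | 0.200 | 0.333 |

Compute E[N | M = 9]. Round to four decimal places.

2.1814

P(M = 9) = 0.733.
Σ N·P over the event = 1·(0.200) + 2·(0.200) + 3·(0.333) = 1.599.
E[N | M = 9] = (1.599) / (0.733) = 2.1814.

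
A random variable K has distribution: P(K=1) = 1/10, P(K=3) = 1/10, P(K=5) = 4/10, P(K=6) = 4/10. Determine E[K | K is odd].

P(K is odd) = 3/5.
Σ over the event: 1·1/10 + 3·1/10 + 5·2/5 = 12/5.
E[K | K is odd] = (12/5) / (3/5) = 4.

4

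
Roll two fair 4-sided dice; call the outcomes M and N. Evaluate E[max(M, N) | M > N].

P(M > N) = 3/8.
Summing max(M,N)·P(x,y) over outcomes with M > N gives 5/4.
E[max(M, N) | M > N] = (5/4) / (3/8) = 10/3.

10/3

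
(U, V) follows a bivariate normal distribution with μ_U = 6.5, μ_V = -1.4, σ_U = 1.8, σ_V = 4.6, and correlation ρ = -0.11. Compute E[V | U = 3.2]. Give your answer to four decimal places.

-0.4723

The regression of V on U has slope ρ·σ_V/σ_U and passes through (μ_U, μ_V).
E[V | U=3.2] = -1.4 + (-0.11)·(4.6/1.8)·(3.2 − (6.5)) = -1.4 + (-0.28111)·(-3.3) = -0.4723.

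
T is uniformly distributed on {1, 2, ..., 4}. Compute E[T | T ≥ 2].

3

Given T ≥ 2, T is equally likely to be any of {2, 3, 4}.
E[T | T ≥ 2] = (2 + 3 + 4) / 3 = 3.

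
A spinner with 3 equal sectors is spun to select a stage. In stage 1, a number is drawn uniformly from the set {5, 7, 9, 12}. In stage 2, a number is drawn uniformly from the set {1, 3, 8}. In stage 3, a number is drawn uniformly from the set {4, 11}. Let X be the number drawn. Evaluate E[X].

E[X | stage 1] = (5+7+9+12)/4 = 33/4.
E[X | stage 2] = (1+3+8)/3 = 4.
E[X | stage 3] = (4+11)/2 = 15/2.
E[X] = (1/3)·(33/4) + (1/3)·(4) + (1/3)·(15/2) = 79/12.

79/12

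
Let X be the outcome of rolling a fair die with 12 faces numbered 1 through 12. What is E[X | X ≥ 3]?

Given X ≥ 3, X is equally likely to be any of {3, 4, 5, 6, 7, 8, 9, 10, 11, 12}.
E[X | X ≥ 3] = (3 + 4 + 5 + 6 + 7 + 8 + 9 + 10 + 11 + 12) / 10 = 15/2.

15/2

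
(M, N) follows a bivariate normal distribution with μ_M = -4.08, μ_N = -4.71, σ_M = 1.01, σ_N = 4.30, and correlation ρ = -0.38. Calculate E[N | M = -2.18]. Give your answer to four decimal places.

-7.7839

The regression of N on M has slope ρ·σ_N/σ_M and passes through (μ_M, μ_N).
E[N | M=-2.18] = -4.71 + (-0.38)·(4.30/1.01)·(-2.18 − (-4.08)) = -4.71 + (-1.61782)·(1.9) = -7.7839.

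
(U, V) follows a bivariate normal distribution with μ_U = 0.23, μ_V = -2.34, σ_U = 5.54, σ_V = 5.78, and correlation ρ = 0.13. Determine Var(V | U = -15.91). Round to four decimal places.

32.8438

For a bivariate normal, Var(V | U=x) = σ_V²(1 − ρ²).
Var(V | U=-15.91) = (5.78)²·(1 − (0.13)²) = 33.4084·0.9831 = 32.8438.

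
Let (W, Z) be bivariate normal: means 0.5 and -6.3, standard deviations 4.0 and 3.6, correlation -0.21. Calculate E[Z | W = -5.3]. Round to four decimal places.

The regression of Z on W has slope ρ·σ_Z/σ_W and passes through (μ_W, μ_Z).
E[Z | W=-5.3] = -6.3 + (-0.21)·(3.6/4.0)·(-5.3 − (0.5)) = -6.3 + (-0.189)·(-5.8) = -5.2038.

-5.2038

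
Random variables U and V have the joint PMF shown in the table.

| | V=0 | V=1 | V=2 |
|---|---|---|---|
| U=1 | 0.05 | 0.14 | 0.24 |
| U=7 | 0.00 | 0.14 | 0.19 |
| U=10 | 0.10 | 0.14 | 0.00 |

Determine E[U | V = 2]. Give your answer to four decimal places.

3.6512

P(V = 2) = 0.43.
Σ U·P over the event = 1·(0.24) + 7·(0.19) = 1.57.
E[U | V = 2] = (1.57) / (0.43) = 3.6512.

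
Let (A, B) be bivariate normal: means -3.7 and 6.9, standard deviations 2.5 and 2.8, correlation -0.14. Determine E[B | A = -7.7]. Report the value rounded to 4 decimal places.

E[B | A=x] = μ_B + ρ(σ_B/σ_A)(x − μ_A) for jointly normal variables.
E[B | A=-7.7] = 6.9 + (-0.14)·(2.8/2.5)·(-7.7 − (-3.7)) = 6.9 + (-0.1568)·(-4) = 7.5272.

7.5272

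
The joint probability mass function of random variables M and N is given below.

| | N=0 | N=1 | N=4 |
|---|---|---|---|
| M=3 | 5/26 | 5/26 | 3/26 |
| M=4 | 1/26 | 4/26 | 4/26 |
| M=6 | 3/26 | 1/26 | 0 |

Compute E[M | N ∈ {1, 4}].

P(N ∈ {1, 4}) = 17/26.
Σ M·P over the event = 3·(5/26) + 3·(3/26) + 4·(4/26) + 4·(4/26) + 6·(1/26) = 31/13.
E[M | N ∈ {1, 4}] = (31/13) / (17/26) = 62/17.

62/17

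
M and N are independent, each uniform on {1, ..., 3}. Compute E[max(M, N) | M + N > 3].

17/6

Outcomes with M + N > 3: (1,3), (2,2), (2,3), (3,1), (3,2), (3,3), each with probability 1/9.
E[max(M, N) | M + N > 3] = (3 + 2 + 3 + 3 + 3 + 3) / 6 = 17/6.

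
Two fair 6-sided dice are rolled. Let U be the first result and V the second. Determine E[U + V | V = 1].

Outcomes with V = 1: (1,1), (2,1), (3,1), (4,1), (5,1), (6,1), each with probability 1/36.
E[U + V | V = 1] = (2 + 3 + 4 + 5 + 6 + 7) / 6 = 9/2.

9/2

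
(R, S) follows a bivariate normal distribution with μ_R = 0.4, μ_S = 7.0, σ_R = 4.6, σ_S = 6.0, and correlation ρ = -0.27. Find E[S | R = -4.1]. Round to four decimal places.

E[S | R=x] = μ_S + ρ(σ_S/σ_R)(x − μ_R) for jointly normal variables.
E[S | R=-4.1] = 7.0 + (-0.27)·(6.0/4.6)·(-4.1 − (0.4)) = 7.0 + (-0.35217)·(-4.5) = 8.5848.

8.5848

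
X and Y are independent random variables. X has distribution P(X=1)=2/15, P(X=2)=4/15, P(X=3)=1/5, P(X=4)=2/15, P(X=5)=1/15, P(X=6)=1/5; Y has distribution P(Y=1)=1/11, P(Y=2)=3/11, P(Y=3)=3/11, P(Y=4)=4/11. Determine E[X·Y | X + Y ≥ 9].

106/5

P(X + Y ≥ 9) = 5/33.
Summing XY·P(x,y) over outcomes with X + Y ≥ 9 gives 106/33.
E[X·Y | X + Y ≥ 9] = (106/33) / (5/33) = 106/5.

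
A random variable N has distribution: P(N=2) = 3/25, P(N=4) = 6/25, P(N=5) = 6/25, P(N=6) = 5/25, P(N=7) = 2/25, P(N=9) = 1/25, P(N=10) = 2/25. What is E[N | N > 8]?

29/3

P(N > 8) = 3/25.
Σ over the event: 9·1/25 + 10·2/25 = 29/25.
E[N | N > 8] = (29/25) / (3/25) = 29/3.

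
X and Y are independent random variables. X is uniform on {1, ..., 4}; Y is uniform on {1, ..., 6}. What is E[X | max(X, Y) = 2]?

5/3

P(max(X, Y) = 2) = 1/8.
Summing X·P(x,y) over outcomes with max(X, Y) = 2 gives 5/24.
E[X | max(X, Y) = 2] = (5/24) / (1/8) = 5/3.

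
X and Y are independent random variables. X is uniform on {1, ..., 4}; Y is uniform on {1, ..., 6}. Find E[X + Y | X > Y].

Outcomes with X > Y: (2,1), (3,1), (3,2), (4,1), (4,2), (4,3), each with probability 1/24.
E[X + Y | X > Y] = (3 + 4 + 5 + 5 + 6 + 7) / 6 = 5.

5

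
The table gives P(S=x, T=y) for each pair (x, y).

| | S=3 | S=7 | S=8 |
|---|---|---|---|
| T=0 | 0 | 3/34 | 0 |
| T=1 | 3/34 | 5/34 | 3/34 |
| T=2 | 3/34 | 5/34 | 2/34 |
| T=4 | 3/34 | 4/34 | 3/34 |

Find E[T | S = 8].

19/8

P(S = 8) = 4/17.
Σ T·P over the event = 1·(3/34) + 2·(2/34) + 4·(3/34) = 19/34.
E[T | S = 8] = (19/34) / (4/17) = 19/8.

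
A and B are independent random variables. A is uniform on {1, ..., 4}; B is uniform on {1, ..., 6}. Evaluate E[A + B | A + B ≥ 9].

28/3

Outcomes with A + B ≥ 9: (3,6), (4,5), (4,6), each with probability 1/24.
E[A + B | A + B ≥ 9] = (9 + 9 + 10) / 3 = 28/3.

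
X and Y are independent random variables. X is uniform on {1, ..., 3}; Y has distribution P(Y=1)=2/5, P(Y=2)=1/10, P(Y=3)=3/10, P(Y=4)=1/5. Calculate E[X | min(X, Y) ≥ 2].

5/2

P(min(X, Y) ≥ 2) = 2/5.
Summing X·P(x,y) over outcomes with min(X, Y) ≥ 2 gives 1.
E[X | min(X, Y) ≥ 2] = (1) / (2/5) = 5/2.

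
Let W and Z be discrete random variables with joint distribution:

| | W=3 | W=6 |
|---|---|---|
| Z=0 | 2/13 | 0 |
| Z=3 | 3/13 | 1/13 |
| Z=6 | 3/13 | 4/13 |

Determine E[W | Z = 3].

P(Z = 3) = 4/13.
Summing W·P(W=x,Z=y) over the conditioning event gives 15/13.
E[W | Z = 3] = (15/13) / (4/13) = 15/4.

15/4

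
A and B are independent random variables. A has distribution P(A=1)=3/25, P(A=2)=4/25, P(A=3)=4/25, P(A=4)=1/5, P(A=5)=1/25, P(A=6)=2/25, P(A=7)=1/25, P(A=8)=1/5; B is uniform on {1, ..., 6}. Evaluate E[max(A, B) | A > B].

454/77

P(A > B) = 77/150.
Summing max(A,B)·P(x,y) over outcomes with A > B gives 227/75.
E[max(A, B) | A > B] = (227/75) / (77/150) = 454/77.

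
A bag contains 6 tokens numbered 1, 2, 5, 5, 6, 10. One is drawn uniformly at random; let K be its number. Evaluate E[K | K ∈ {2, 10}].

6

P(K ∈ {2, 10}) = 1/3.
Σ over the event: 2·1/6 + 10·1/6 = 2.
E[K | K ∈ {2, 10}] = (2) / (1/3) = 6.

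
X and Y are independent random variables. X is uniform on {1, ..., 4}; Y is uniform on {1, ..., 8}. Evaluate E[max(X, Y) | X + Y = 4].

Outcomes with X + Y = 4: (1,3), (2,2), (3,1), each with probability 1/32.
E[max(X, Y) | X + Y = 4] = (3 + 2 + 3) / 3 = 8/3.

8/3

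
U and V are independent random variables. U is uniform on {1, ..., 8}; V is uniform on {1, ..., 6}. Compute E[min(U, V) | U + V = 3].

1

Outcomes with U + V = 3: (1,2), (2,1), each with probability 1/48.
E[min(U, V) | U + V = 3] = (1 + 1) / 2 = 1.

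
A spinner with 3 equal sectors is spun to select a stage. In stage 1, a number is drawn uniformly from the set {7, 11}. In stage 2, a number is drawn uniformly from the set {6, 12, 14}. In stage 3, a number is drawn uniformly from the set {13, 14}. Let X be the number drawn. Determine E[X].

E[X | stage 1] = (7+11)/2 = 9.
E[X | stage 2] = (6+12+14)/3 = 32/3.
E[X | stage 3] = (13+14)/2 = 27/2.
By the law of total expectation,
E[X] = (1/3)·(9) + (1/3)·(32/3) + (1/3)·(27/2) = 199/18.

199/18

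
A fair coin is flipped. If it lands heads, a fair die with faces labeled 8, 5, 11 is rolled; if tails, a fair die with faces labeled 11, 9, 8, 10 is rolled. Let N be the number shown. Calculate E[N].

35/4

E[N | heads] = (8+5+11)/3 = 8.
E[N | tails] = (11+9+8+10)/4 = 19/2.
E[N] = (1/2)·(8) + (1/2)·(19/2) = 35/4.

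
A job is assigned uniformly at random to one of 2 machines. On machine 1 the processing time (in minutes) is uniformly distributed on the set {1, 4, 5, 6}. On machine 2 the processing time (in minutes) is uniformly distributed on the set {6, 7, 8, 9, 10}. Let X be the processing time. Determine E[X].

E[X | machine 1] = (1+4+5+6)/4 = 4.
E[X | machine 2] = (6+7+8+9+10)/5 = 8.
By the law of total expectation,
E[X] = (1/2)·(4) + (1/2)·(8) = 6.

6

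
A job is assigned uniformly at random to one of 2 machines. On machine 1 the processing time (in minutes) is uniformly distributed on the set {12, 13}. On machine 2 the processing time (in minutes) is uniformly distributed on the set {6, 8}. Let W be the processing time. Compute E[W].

39/4

E[W | machine 1] = (12+13)/2 = 25/2.
E[W | machine 2] = (6+8)/2 = 7.
By the law of total expectation,
E[W] = (1/2)·(25/2) + (1/2)·(7) = 39/4.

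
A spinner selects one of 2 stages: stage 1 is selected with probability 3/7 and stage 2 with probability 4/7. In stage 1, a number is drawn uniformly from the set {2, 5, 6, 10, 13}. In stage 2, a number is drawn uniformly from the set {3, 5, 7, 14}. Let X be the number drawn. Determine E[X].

E[X | stage 1] = (2+5+6+10+13)/5 = 36/5.
E[X | stage 2] = (3+5+7+14)/4 = 29/4.
E[X] = (3/7)·(36/5) + (4/7)·(29/4) = 253/35.

253/35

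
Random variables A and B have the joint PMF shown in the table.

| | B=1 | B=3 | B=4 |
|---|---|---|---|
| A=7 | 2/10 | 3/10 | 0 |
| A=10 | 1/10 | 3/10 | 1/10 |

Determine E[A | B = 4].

10

P(B = 4) = 1/10.
Summing A·P(A=x,B=y) over the conditioning event gives 1.
E[A | B = 4] = (1) / (1/10) = 10.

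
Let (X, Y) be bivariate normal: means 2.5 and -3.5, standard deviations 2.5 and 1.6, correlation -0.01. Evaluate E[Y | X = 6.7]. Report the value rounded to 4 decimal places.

The regression of Y on X has slope ρ·σ_Y/σ_X and passes through (μ_X, μ_Y).
E[Y | X=6.7] = -3.5 + (-0.01)·(1.6/2.5)·(6.7 − (2.5)) = -3.5 + (-0.0064)·(4.2) = -3.5269.

-3.5269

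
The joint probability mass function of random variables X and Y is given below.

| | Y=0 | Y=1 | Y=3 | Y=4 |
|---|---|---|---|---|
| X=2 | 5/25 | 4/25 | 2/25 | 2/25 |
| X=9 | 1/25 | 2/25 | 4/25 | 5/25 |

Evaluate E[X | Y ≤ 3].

P(Y ≤ 3) = 18/25.
Σ X·P over the event = 2·(5/25) + 2·(4/25) + 2·(2/25) + 9·(1/25) + 9·(2/25) + 9·(4/25) = 17/5.
E[X | Y ≤ 3] = (17/5) / (18/25) = 85/18.

85/18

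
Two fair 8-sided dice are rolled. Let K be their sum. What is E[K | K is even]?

9

P(K is even) = 1/2.
Σ over the event: 2·1/64 + 4·3/64 + 6·5/64 + 8·7/64 + 10·7/64 + 12·5/64 + 14·3/64 + 16·1/64 = 9/2.
E[K | K is even] = (9/2) / (1/2) = 9.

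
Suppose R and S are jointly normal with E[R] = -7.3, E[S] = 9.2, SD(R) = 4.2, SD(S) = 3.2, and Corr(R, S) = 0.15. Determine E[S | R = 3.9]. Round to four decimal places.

10.4800

The regression of S on R has slope ρ·σ_S/σ_R and passes through (μ_R, μ_S).
E[S | R=3.9] = 9.2 + (0.15)·(3.2/4.2)·(3.9 − (-7.3)) = 9.2 + (0.11429)·(11.2) = 10.4800.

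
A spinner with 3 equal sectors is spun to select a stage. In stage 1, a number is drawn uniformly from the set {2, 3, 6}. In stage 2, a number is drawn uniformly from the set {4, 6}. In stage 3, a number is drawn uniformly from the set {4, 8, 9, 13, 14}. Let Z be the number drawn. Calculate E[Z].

E[Z | stage 1] = (2+3+6)/3 = 11/3.
E[Z | stage 2] = (4+6)/2 = 5.
E[Z | stage 3] = (4+8+9+13+14)/5 = 48/5.
By the law of total expectation,
E[Z] = (1/3)·(11/3) + (1/3)·(5) + (1/3)·(48/5) = 274/45.

274/45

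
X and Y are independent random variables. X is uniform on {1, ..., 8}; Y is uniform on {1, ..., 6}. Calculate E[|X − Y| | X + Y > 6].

92/33

P(X + Y > 6) = 11/16.
Summing |X−Y|·P(x,y) over outcomes with X + Y > 6 gives 23/12.
E[|X − Y| | X + Y > 6] = (23/12) / (11/16) = 92/33.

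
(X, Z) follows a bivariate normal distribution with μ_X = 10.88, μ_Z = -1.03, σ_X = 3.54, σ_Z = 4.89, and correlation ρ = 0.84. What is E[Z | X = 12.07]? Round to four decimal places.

E[Z | X=x] = μ_Z + ρ(σ_Z/σ_X)(x − μ_X) for jointly normal variables.
E[Z | X=12.07] = -1.03 + (0.84)·(4.89/3.54)·(12.07 − (10.88)) = -1.03 + (1.1603)·(1.19) = 0.3508.

0.3508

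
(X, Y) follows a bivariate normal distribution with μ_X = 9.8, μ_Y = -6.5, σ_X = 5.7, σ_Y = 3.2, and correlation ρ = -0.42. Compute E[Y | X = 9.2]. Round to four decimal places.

-6.3585

For a bivariate normal, E[Y | X=x] = μ_Y + ρ·(σ_Y/σ_X)·(x − μ_X).
E[Y | X=9.2] = -6.5 + (-0.42)·(3.2/5.7)·(9.2 − (9.8)) = -6.5 + (-0.23579)·(-0.6) = -6.3585.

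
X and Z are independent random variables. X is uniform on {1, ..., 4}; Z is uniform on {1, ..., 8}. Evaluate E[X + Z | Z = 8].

Outcomes with Z = 8: (1,8), (2,8), (3,8), (4,8), each with probability 1/32.
E[X + Z | Z = 8] = (9 + 10 + 11 + 12) / 4 = 21/2.

21/2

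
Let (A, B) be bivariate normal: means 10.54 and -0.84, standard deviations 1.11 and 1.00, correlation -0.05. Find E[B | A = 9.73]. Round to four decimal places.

The regression of B on A has slope ρ·σ_B/σ_A and passes through (μ_A, μ_B).
E[B | A=9.73] = -0.84 + (-0.05)·(1.00/1.11)·(9.73 − (10.54)) = -0.84 + (-0.045045)·(-0.81) = -0.8035.

-0.8035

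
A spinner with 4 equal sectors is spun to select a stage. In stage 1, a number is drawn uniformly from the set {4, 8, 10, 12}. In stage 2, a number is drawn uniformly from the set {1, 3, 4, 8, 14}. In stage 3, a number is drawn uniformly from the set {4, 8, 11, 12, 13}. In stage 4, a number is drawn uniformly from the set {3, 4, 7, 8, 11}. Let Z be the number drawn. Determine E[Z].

E[Z | stage 1] = (4+8+10+12)/4 = 17/2.
E[Z | stage 2] = (1+3+4+8+14)/5 = 6.
E[Z | stage 3] = (4+8+11+12+13)/5 = 48/5.
E[Z | stage 4] = (3+4+7+8+11)/5 = 33/5.
By the law of total expectation,
E[Z] = (1/4)·(17/2) + (1/4)·(6) + (1/4)·(48/5) + (1/4)·(33/5) = 307/40.

307/40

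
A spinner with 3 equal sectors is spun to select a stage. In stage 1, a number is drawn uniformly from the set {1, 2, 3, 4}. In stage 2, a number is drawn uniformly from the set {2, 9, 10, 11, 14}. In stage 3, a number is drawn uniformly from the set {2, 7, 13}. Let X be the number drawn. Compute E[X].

E[X | stage 1] = (1+2+3+4)/4 = 5/2.
E[X | stage 2] = (2+9+10+11+14)/5 = 46/5.
E[X | stage 3] = (2+7+13)/3 = 22/3.
By the law of total expectation,
E[X] = (1/3)·(5/2) + (1/3)·(46/5) + (1/3)·(22/3) = 571/90.

571/90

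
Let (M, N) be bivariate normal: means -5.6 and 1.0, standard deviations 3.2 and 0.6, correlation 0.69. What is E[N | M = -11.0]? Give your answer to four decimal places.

For a bivariate normal, E[N | M=x] = μ_N + ρ·(σ_N/σ_M)·(x − μ_M).
E[N | M=-11.0] = 1.0 + (0.69)·(0.6/3.2)·(-11.0 − (-5.6)) = 1.0 + (0.12937)·(-5.4) = 0.3014.

0.3014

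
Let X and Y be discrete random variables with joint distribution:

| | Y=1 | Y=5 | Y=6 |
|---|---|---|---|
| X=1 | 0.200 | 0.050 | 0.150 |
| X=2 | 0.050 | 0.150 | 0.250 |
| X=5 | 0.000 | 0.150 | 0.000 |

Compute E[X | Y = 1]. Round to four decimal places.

P(Y = 1) = 0.250.
Σ X·P over the event = 1·(0.200) + 2·(0.050) = 0.300.
E[X | Y = 1] = (0.300) / (0.250) = 1.2000.

1.2000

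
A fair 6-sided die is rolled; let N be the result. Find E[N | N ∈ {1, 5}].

P(N ∈ {1, 5}) = 1/3.
Σ over the event: 1·1/6 + 5·1/6 = 1.
E[N | N ∈ {1, 5}] = (1) / (1/3) = 3.

3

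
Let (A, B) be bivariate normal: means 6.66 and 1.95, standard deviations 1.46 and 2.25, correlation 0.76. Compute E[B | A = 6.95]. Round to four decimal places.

For a bivariate normal, E[B | A=x] = μ_B + ρ·(σ_B/σ_A)·(x − μ_A).
E[B | A=6.95] = 1.95 + (0.76)·(2.25/1.46)·(6.95 − (6.66)) = 1.95 + (1.17123)·(0.29) = 2.2897.

2.2897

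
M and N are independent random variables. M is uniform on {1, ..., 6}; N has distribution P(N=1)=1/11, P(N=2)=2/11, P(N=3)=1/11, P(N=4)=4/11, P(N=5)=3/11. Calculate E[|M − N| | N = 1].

P(N = 1) = 1/11.
Summing |M−N|·P(x,y) over outcomes with N = 1 gives 5/22.
E[|M − N| | N = 1] = (5/22) / (1/11) = 5/2.

5/2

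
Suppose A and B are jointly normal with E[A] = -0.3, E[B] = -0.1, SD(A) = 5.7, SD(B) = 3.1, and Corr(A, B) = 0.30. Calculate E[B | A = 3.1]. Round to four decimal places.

For a bivariate normal, E[B | A=x] = μ_B + ρ·(σ_B/σ_A)·(x − μ_A).
E[B | A=3.1] = -0.1 + (0.30)·(3.1/5.7)·(3.1 − (-0.3)) = -0.1 + (0.16316)·(3.4) = 0.4547.

0.4547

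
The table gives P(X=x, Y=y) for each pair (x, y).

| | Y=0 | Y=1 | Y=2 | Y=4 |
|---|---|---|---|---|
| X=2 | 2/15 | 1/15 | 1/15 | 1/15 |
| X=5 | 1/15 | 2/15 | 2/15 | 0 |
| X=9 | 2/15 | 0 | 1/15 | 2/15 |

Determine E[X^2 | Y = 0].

39

P(Y = 0) = 1/3.
Σ X^2·P over the event = 4·(2/15) + 25·(1/15) + 81·(2/15) = 13.
E[X^2 | Y = 0] = (13) / (1/3) = 39.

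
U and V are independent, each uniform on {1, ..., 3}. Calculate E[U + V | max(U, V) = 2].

Outcomes with max(U, V) = 2: (1,2), (2,1), (2,2), each with probability 1/9.
E[U + V | max(U, V) = 2] = (3 + 3 + 4) / 3 = 10/3.

10/3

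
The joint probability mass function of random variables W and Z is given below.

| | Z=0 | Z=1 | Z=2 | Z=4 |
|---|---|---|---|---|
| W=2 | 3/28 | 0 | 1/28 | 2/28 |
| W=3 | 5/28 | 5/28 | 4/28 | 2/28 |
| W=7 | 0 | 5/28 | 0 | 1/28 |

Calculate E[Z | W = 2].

P(W = 2) = 3/14.
Summing Z·P(W=x,Z=y) over the conditioning event gives 5/14.
E[Z | W = 2] = (5/14) / (3/14) = 5/3.

5/3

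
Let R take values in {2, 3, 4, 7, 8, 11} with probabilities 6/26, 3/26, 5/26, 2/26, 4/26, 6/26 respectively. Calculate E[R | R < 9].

P(R < 9) = 10/13.
Σ over the event: 2·3/13 + 3·3/26 + 4·5/26 + 7·1/13 + 8·2/13 = 87/26.
E[R | R < 9] = (87/26) / (10/13) = 87/20.

87/20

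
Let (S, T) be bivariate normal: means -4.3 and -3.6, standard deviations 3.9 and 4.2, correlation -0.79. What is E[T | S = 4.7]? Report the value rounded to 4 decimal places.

-11.2569

E[T | S=x] = μ_T + ρ(σ_T/σ_S)(x − μ_S) for jointly normal variables.
E[T | S=4.7] = -3.6 + (-0.79)·(4.2/3.9)·(4.7 − (-4.3)) = -3.6 + (-0.85077)·(9) = -11.2569.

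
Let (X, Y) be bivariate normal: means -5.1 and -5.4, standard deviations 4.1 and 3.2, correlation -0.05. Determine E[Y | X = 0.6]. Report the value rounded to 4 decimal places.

-5.6224

The regression of Y on X has slope ρ·σ_Y/σ_X and passes through (μ_X, μ_Y).
E[Y | X=0.6] = -5.4 + (-0.05)·(3.2/4.1)·(0.6 − (-5.1)) = -5.4 + (-0.039024)·(5.7) = -5.6224.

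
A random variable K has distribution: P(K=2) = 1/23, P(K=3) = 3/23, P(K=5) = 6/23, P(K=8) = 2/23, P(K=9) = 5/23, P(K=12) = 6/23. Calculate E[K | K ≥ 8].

133/13

P(K ≥ 8) = 13/23.
Σ over the event: 8·2/23 + 9·5/23 + 12·6/23 = 133/23.
E[K | K ≥ 8] = (133/23) / (13/23) = 133/13.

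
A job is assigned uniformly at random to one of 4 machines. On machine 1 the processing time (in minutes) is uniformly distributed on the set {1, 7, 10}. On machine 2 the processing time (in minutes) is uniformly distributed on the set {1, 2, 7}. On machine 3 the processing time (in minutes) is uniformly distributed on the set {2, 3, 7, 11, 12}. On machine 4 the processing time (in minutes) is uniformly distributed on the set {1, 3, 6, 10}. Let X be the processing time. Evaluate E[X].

16/3

E[X | machine 1] = (1+7+10)/3 = 6.
E[X | machine 2] = (1+2+7)/3 = 10/3.
E[X | machine 3] = (2+3+7+11+12)/5 = 7.
E[X | machine 4] = (1+3+6+10)/4 = 5.
E[X] = (1/4)·(6) + (1/4)·(10/3) + (1/4)·(7) + (1/4)·(5) = 16/3.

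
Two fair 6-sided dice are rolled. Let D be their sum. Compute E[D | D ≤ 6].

14/3

P(D ≤ 6) = 5/12.
Σ over the event: 2·1/36 + 3·1/18 + 4·1/12 + 5·1/9 + 6·5/36 = 35/18.
E[D | D ≤ 6] = (35/18) / (5/12) = 14/3.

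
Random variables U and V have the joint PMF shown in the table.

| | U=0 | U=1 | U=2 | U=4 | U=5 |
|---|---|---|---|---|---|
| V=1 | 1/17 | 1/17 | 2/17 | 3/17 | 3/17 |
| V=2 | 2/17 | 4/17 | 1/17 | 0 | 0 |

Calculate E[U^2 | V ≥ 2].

P(V ≥ 2) = 7/17.
Σ U^2·P over the event = 0·(2/17) + 1·(4/17) + 4·(1/17) = 8/17.
E[U^2 | V ≥ 2] = (8/17) / (7/17) = 8/7.

8/7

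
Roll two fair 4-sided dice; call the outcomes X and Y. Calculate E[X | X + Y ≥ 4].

P(X + Y ≥ 4) = 13/16.
Summing X·P(x,y) over outcomes with X + Y ≥ 4 gives 9/4.
E[X | X + Y ≥ 4] = (9/4) / (13/16) = 36/13.

36/13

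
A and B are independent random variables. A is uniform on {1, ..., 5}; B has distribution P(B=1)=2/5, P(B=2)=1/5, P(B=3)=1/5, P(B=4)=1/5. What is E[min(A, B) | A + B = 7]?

P(A + B = 7) = 3/25.
Summing min(A,B)·P(x,y) over outcomes with A + B = 7 gives 8/25.
E[min(A, B) | A + B = 7] = (8/25) / (3/25) = 8/3.

8/3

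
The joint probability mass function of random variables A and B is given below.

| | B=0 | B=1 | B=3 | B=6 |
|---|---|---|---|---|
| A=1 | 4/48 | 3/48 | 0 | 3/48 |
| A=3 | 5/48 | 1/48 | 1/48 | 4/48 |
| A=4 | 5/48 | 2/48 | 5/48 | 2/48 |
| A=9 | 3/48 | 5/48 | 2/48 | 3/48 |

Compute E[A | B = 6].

P(B = 6) = 1/4.
Σ A·P over the event = 1·(3/48) + 3·(4/48) + 4·(2/48) + 9·(3/48) = 25/24.
E[A | B = 6] = (25/24) / (1/4) = 25/6.

25/6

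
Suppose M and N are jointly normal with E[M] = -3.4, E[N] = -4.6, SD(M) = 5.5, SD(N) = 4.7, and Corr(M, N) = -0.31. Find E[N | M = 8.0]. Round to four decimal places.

-7.6200

For a bivariate normal, E[N | M=x] = μ_N + ρ·(σ_N/σ_M)·(x − μ_M).
E[N | M=8.0] = -4.6 + (-0.31)·(4.7/5.5)·(8.0 − (-3.4)) = -4.6 + (-0.26491)·(11.4) = -7.6200.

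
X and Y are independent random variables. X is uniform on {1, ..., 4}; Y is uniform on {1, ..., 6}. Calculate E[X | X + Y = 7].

5/2

Outcomes with X + Y = 7: (1,6), (2,5), (3,4), (4,3), each with probability 1/24.
E[X | X + Y = 7] = (1 + 2 + 3 + 4) / 4 = 5/2.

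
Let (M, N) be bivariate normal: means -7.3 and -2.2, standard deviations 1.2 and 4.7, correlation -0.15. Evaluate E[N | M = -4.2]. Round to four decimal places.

The regression of N on M has slope ρ·σ_N/σ_M and passes through (μ_M, μ_N).
E[N | M=-4.2] = -2.2 + (-0.15)·(4.7/1.2)·(-4.2 − (-7.3)) = -2.2 + (-0.5875)·(3.1) = -4.0213.

-4.0213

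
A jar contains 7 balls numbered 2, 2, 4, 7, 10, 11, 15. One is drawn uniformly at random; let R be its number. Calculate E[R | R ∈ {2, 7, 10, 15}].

P(R ∈ {2, 7, 10, 15}) = 5/7.
Σ over the event: 2·2/7 + 7·1/7 + 10·1/7 + 15·1/7 = 36/7.
E[R | R ∈ {2, 7, 10, 15}] = (36/7) / (5/7) = 36/5.

36/5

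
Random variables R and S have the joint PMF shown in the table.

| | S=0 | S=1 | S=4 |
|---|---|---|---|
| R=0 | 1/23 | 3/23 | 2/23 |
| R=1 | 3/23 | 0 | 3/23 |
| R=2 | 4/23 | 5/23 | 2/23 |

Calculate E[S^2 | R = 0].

35/6

P(R = 0) = 6/23.
Σ S^2·P over the event = 0·(1/23) + 1·(3/23) + 16·(2/23) = 35/23.
E[S^2 | R = 0] = (35/23) / (6/23) = 35/6.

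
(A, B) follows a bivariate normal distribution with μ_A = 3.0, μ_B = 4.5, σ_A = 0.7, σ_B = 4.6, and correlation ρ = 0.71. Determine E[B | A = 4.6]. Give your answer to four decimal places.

E[B | A=x] = μ_B + ρ(σ_B/σ_A)(x − μ_A) for jointly normal variables.
E[B | A=4.6] = 4.5 + (0.71)·(4.6/0.7)·(4.6 − (3.0)) = 4.5 + (4.6657)·(1.6) = 11.9651.

11.9651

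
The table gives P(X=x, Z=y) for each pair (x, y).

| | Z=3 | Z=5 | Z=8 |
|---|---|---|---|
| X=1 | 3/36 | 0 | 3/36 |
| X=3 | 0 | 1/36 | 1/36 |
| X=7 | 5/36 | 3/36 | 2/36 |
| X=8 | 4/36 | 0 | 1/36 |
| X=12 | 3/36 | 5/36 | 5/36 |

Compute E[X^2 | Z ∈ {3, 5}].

P(Z ∈ {3, 5}) = 2/3.
Summing X^2·P(X=x,Z=y) over the conditioning event gives 151/3.
E[X^2 | Z ∈ {3, 5}] = (151/3) / (2/3) = 151/2.

151/2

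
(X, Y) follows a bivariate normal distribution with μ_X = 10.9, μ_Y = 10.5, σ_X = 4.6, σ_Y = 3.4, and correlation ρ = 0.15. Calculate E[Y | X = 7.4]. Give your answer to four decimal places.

10.1120

E[Y | X=x] = μ_Y + ρ(σ_Y/σ_X)(x − μ_X) for jointly normal variables.
E[Y | X=7.4] = 10.5 + (0.15)·(3.4/4.6)·(7.4 − (10.9)) = 10.5 + (0.11087)·(-3.5) = 10.1120.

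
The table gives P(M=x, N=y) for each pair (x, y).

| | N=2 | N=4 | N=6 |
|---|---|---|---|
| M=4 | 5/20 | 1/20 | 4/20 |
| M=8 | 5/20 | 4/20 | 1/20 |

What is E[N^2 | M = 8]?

12

P(M = 8) = 1/2.
Σ N^2·P over the event = 4·(5/20) + 16·(4/20) + 36·(1/20) = 6.
E[N^2 | M = 8] = (6) / (1/2) = 12.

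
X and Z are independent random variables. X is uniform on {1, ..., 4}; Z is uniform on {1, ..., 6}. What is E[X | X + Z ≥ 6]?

P(X + Z ≥ 6) = 7/12.
Summing X·P(x,y) over outcomes with X + Z ≥ 6 gives 5/3.
E[X | X + Z ≥ 6] = (5/3) / (7/12) = 20/7.

20/7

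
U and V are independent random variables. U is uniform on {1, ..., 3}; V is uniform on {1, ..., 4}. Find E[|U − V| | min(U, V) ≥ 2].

5/6

P(min(U, V) ≥ 2) = 1/2.
Summing |U−V|·P(x,y) over outcomes with min(U, V) ≥ 2 gives 5/12.
E[|U − V| | min(U, V) ≥ 2] = (5/12) / (1/2) = 5/6.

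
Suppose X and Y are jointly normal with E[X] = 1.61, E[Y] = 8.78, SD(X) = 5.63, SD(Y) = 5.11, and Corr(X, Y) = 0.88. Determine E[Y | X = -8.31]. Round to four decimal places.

0.8567

The regression of Y on X has slope ρ·σ_Y/σ_X and passes through (μ_X, μ_Y).
E[Y | X=-8.31] = 8.78 + (0.88)·(5.11/5.63)·(-8.31 − (1.61)) = 8.78 + (0.79872)·(-9.92) = 0.8567.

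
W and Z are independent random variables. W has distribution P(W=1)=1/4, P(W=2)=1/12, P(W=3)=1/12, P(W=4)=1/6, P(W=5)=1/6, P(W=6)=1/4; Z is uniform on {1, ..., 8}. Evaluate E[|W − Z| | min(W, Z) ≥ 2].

P(min(W, Z) ≥ 2) = 21/32.
Summing |W−Z|·P(x,y) over outcomes with min(W, Z) ≥ 2 gives 21/16.
E[|W − Z| | min(W, Z) ≥ 2] = (21/16) / (21/32) = 2.

2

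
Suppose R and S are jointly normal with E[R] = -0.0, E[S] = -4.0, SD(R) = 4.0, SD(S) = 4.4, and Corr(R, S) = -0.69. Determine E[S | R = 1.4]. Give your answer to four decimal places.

-5.0626

E[S | R=x] = μ_S + ρ(σ_S/σ_R)(x − μ_R) for jointly normal variables.
E[S | R=1.4] = -4.0 + (-0.69)·(4.4/4.0)·(1.4 − (-0.0)) = -4.0 + (-0.759)·(1.4) = -5.0626.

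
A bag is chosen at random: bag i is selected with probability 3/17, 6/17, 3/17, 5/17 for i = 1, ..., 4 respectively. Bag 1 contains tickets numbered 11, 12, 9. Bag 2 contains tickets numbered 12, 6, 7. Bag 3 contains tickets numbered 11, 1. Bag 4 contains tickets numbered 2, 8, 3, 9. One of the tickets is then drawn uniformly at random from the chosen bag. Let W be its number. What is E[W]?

E[W | bag 1] = (11+12+9)/3 = 32/3.
E[W | bag 2] = (12+6+7)/3 = 25/3.
E[W | bag 3] = (11+1)/2 = 6.
E[W | bag 4] = (2+8+3+9)/4 = 11/2.
By the law of total expectation,
E[W] = (3/17)·(32/3) + (6/17)·(25/3) + (3/17)·(6) + (5/17)·(11/2) = 15/2.

15/2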